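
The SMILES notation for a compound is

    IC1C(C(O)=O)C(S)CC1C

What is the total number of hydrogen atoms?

11

Walk through each heavy atom and fill implicit hydrogens from standard valence (C 4, N 3, O 2, S 2, halogen 1):
  atom 1: I (halogen, monovalent) → 0 H
  atom 2: C, bond orders sum to 3 (valence 4) → 1 H
  atom 3: C, bond orders sum to 3 (valence 4) → 1 H
  atom 4: C, bond orders sum to 4 (valence 4) → 0 H
  atom 5: O, bond orders sum to 1 (valence 2) → 1 H
  atom 6: O, bond orders sum to 2 (valence 2) → 0 H
  atom 7: C, bond orders sum to 3 (valence 4) → 1 H
  atom 8: S, bond orders sum to 1 (valence 2) → 1 H
  atom 9: C, bond orders sum to 2 (valence 4) → 2 H
  atom 10: C, bond orders sum to 3 (valence 4) → 1 H
  atom 11: C, bond orders sum to 1 (valence 4) → 3 H
Total hydrogens: 11.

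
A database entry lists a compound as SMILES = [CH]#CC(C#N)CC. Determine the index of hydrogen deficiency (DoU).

Molecular formula: C6H7N.
DoU = (2C + 2 + N − H − X) / 2, where X is the halogen count and O/S are ignored.
    = (2·6 + 2 + 1 − 7 − 0) / 2 = 8 / 2 = 4.

4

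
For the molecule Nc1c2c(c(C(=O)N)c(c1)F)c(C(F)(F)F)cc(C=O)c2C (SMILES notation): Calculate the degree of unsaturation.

9

Molecular formula: C14H10F4N2O2.
DoU = (2C + 2 + N − H − X) / 2, where X is the halogen count and O/S are ignored.
    = (2·14 + 2 + 2 − 10 − 4) / 2 = 18 / 2 = 9.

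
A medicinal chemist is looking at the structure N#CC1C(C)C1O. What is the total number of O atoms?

1

Scan the SMILES for O atoms (remember two-letter symbols like Cl and Br are single atoms).
Oxygen count: 1.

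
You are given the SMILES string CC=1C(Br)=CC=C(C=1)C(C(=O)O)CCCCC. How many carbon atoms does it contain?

Count every carbon token in the SMILES (each C, including those in ring-closure positions and inside branches).
Carbon count: 14.

14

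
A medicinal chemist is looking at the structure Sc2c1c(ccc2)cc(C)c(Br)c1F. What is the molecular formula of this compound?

Walk through each heavy atom and fill implicit hydrogens from standard valence (C 4, N 3, O 2, S 2, halogen 1); for lowercase aromatic atoms, an aromatic c carries 1 H when it has two neighbours and 0 H with three, and aromatic n carries 0 H:
  atom 1: S, bond orders sum to 1 (valence 2) → 1 H
  atom 2: aromatic c, 3 neighbours → 0 H
  atom 3: aromatic c, 3 neighbours → 0 H
  atom 4: aromatic c, 3 neighbours → 0 H
  atom 5: aromatic c, 2 neighbours → 1 H
  atom 6: aromatic c, 2 neighbours → 1 H
  atom 7: aromatic c, 2 neighbours → 1 H
  atom 8: aromatic c, 2 neighbours → 1 H
  atom 9: aromatic c, 3 neighbours → 0 H
  atom 10: C, bond orders sum to 1 (valence 4) → 3 H
  atom 11: aromatic c, 3 neighbours → 0 H
  atom 12: Br (halogen, monovalent) → 0 H
  atom 13: aromatic c, 3 neighbours → 0 H
  atom 14: F (halogen, monovalent) → 0 H
Totals → C:11, H:8, Br:1, F:1, S:1.

C11H8BrFS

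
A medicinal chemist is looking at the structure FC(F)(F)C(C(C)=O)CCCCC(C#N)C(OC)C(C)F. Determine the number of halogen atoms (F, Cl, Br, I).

Halogen atoms appear at heavy-atom positions 1, 3, 4, 21 (4×F).
Other groups present: 1 ether, 1 ketone, 1 nitrile.
Halogen count: 4.

4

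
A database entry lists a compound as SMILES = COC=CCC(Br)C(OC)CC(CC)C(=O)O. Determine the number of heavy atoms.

17

Every atom symbol written in the SMILES (organic subset) is one heavy atom; implicit H are not written.
Heavy atoms by element → Br:1, C:12, O:4.
Total: 17.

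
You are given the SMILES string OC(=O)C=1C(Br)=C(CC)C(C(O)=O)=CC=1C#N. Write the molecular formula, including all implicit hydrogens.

Walk through each heavy atom and fill implicit hydrogens from standard valence (C 4, N 3, O 2, S 2, halogen 1):
  atom 1: O, bond orders sum to 1 (valence 2) → 1 H
  atom 2: C, bond orders sum to 4 (valence 4) → 0 H
  atom 3: O, bond orders sum to 2 (valence 2) → 0 H
  atom 4: C, bond orders sum to 4 (valence 4) → 0 H
  atom 5: C, bond orders sum to 4 (valence 4) → 0 H
  atom 6: Br (halogen, monovalent) → 0 H
  atom 7: C, bond orders sum to 4 (valence 4) → 0 H
  atom 8: C, bond orders sum to 2 (valence 4) → 2 H
  atom 9: C, bond orders sum to 1 (valence 4) → 3 H
  atom 10: C, bond orders sum to 4 (valence 4) → 0 H
  atom 11: C, bond orders sum to 4 (valence 4) → 0 H
  atom 12: O, bond orders sum to 1 (valence 2) → 1 H
  atom 13: O, bond orders sum to 2 (valence 2) → 0 H
  atom 14: C, bond orders sum to 3 (valence 4) → 1 H
  atom 15: C, bond orders sum to 4 (valence 4) → 0 H
  atom 16: C, bond orders sum to 4 (valence 4) → 0 H
  atom 17: N, bond orders sum to 3 (valence 3) → 0 H
Totals → C:11, H:8, Br:1, N:1, O:4.

C11H8BrNO4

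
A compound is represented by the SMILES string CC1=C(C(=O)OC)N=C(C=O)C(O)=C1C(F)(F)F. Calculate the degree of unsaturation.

6

Degree of unsaturation = (number of rings) + (number of π bonds).
Ring closures in the SMILES: 1.
π bonds: 5 double bonds (each 1 DoU) → 5 DoU from unsaturation.
Total DoU = 1 + 5 = 6.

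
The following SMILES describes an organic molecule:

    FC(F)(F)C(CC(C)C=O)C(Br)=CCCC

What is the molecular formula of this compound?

Walk through each heavy atom and fill implicit hydrogens from standard valence (C 4, N 3, O 2, S 2, halogen 1):
  atom 1: F (halogen, monovalent) → 0 H
  atom 2: C, bond orders sum to 4 (valence 4) → 0 H
  atom 3: F (halogen, monovalent) → 0 H
  atom 4: F (halogen, monovalent) → 0 H
  atom 5: C, bond orders sum to 3 (valence 4) → 1 H
  atom 6: C, bond orders sum to 2 (valence 4) → 2 H
  atom 7: C, bond orders sum to 3 (valence 4) → 1 H
  atom 8: C, bond orders sum to 1 (valence 4) → 3 H
  atom 9: C, bond orders sum to 3 (valence 4) → 1 H
  atom 10: O, bond orders sum to 2 (valence 2) → 0 H
  atom 11: C, bond orders sum to 4 (valence 4) → 0 H
  atom 12: Br (halogen, monovalent) → 0 H
  atom 13: C, bond orders sum to 3 (valence 4) → 1 H
  atom 14: C, bond orders sum to 2 (valence 4) → 2 H
  atom 15: C, bond orders sum to 2 (valence 4) → 2 H
  atom 16: C, bond orders sum to 1 (valence 4) → 3 H
Totals → C:11, H:16, Br:1, F:3, O:1.
In Hill order: C11H16BrF3O.

C11H16BrF3O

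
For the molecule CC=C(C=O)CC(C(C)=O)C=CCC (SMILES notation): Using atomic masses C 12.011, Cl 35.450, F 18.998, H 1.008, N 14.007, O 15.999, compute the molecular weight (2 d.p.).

First, the molecular formula is C12H18O2 (counting implicit H from valence).
  C: 12 × 12.011 = 144.132
  H: 18 × 1.008 = 18.144
  O: 2 × 15.999 = 31.998
Sum: 12×12.011 + 18×1.008 + 2×15.999 = 194.274 → 194.27 g/mol.

194.27 g/mol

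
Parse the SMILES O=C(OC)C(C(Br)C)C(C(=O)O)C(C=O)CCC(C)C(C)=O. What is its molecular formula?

Walk through each heavy atom and fill implicit hydrogens from standard valence (C 4, N 3, O 2, S 2, halogen 1):
  atom 1: O, bond orders sum to 2 (valence 2) → 0 H
  atom 2: C, bond orders sum to 4 (valence 4) → 0 H
  atom 3: O, bond orders sum to 2 (valence 2) → 0 H
  atom 4: C, bond orders sum to 1 (valence 4) → 3 H
  atom 5: C, bond orders sum to 3 (valence 4) → 1 H
  atom 6: C, bond orders sum to 3 (valence 4) → 1 H
  atom 7: Br (halogen, monovalent) → 0 H
  atom 8: C, bond orders sum to 1 (valence 4) → 3 H
  atom 9: C, bond orders sum to 3 (valence 4) → 1 H
  atom 10: C, bond orders sum to 4 (valence 4) → 0 H
  atom 11: O, bond orders sum to 2 (valence 2) → 0 H
  atom 12: O, bond orders sum to 1 (valence 2) → 1 H
  atom 13: C, bond orders sum to 3 (valence 4) → 1 H
  atom 14: C, bond orders sum to 3 (valence 4) → 1 H
  atom 15: O, bond orders sum to 2 (valence 2) → 0 H
  atom 16: C, bond orders sum to 2 (valence 4) → 2 H
  atom 17: C, bond orders sum to 2 (valence 4) → 2 H
  atom 18: C, bond orders sum to 3 (valence 4) → 1 H
  atom 19: C, bond orders sum to 1 (valence 4) → 3 H
  atom 20: C, bond orders sum to 4 (valence 4) → 0 H
  atom 21: C, bond orders sum to 1 (valence 4) → 3 H
  atom 22: O, bond orders sum to 2 (valence 2) → 0 H
Totals → C:15, H:23, Br:1, O:6.
In Hill order: C15H23BrO6.

C15H23BrO6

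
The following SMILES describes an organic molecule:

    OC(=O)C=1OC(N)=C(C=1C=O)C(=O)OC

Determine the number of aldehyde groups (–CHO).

The aldehyde motif appears at heavy-atom position 10 in the SMILES.
Other groups present: 1 carboxylic acid, 1 ester, 1 primary amine.
Aldehyde count: 1.

1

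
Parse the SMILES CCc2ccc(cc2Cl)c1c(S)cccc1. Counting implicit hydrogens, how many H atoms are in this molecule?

13

Walk through each heavy atom and fill implicit hydrogens from standard valence (C 4, N 3, O 2, S 2, halogen 1); for lowercase aromatic atoms, an aromatic c carries 1 H when it has two neighbours and 0 H with three, and aromatic n carries 0 H:
  atom 1: C, bond orders sum to 1 (valence 4) → 3 H
  atom 2: C, bond orders sum to 2 (valence 4) → 2 H
  atom 3: aromatic c, 3 neighbours → 0 H
  atom 4: aromatic c, 2 neighbours → 1 H
  atom 5: aromatic c, 2 neighbours → 1 H
  atom 6: aromatic c, 3 neighbours → 0 H
  atom 7: aromatic c, 2 neighbours → 1 H
  atom 8: aromatic c, 3 neighbours → 0 H
  atom 9: Cl (halogen, monovalent) → 0 H
  atom 10: aromatic c, 3 neighbours → 0 H
  atom 11: aromatic c, 3 neighbours → 0 H
  atom 12: S, bond orders sum to 1 (valence 2) → 1 H
  atom 13: aromatic c, 2 neighbours → 1 H
  atom 14: aromatic c, 2 neighbours → 1 H
  atom 15: aromatic c, 2 neighbours → 1 H
  atom 16: aromatic c, 2 neighbours → 1 H
Total hydrogens: 13.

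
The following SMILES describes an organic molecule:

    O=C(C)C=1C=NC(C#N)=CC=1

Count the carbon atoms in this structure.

8

Count every carbon token in the SMILES (each C, including those in ring-closure positions and inside branches).
Carbon count: 8.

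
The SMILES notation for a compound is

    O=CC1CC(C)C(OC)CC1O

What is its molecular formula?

C9H16O3

Walk through each heavy atom and fill implicit hydrogens from standard valence (C 4, N 3, O 2, S 2, halogen 1):
  atom 1: O, bond orders sum to 2 (valence 2) → 0 H
  atom 2: C, bond orders sum to 3 (valence 4) → 1 H
  atom 3: C, bond orders sum to 3 (valence 4) → 1 H
  atom 4: C, bond orders sum to 2 (valence 4) → 2 H
  atom 5: C, bond orders sum to 3 (valence 4) → 1 H
  atom 6: C, bond orders sum to 1 (valence 4) → 3 H
  atom 7: C, bond orders sum to 3 (valence 4) → 1 H
  atom 8: O, bond orders sum to 2 (valence 2) → 0 H
  atom 9: C, bond orders sum to 1 (valence 4) → 3 H
  atom 10: C, bond orders sum to 2 (valence 4) → 2 H
  atom 11: C, bond orders sum to 3 (valence 4) → 1 H
  atom 12: O, bond orders sum to 1 (valence 2) → 1 H
Totals → C:9, H:16, O:3.
In Hill order: C9H16O3.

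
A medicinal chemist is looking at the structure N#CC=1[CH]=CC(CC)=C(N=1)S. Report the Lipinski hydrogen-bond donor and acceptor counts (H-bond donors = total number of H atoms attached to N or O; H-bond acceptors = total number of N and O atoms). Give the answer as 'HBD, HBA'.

0, 2

Donors: find every N or O and count the H atoms it carries.
  atom 1 (N): bond orders sum to 3 → 0 H
  atom 10 (N): bond orders sum to 3 → 0 H
Lipinski HBD = 0.
Acceptors: N atoms = 2, O atoms = 0 → HBA = 2.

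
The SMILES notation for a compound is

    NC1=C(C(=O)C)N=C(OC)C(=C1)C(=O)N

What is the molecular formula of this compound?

Walk through each heavy atom and fill implicit hydrogens from standard valence (C 4, N 3, O 2, S 2, halogen 1):
  atom 1: N, bond orders sum to 1 (valence 3) → 2 H
  atom 2: C, bond orders sum to 4 (valence 4) → 0 H
  atom 3: C, bond orders sum to 4 (valence 4) → 0 H
  atom 4: C, bond orders sum to 4 (valence 4) → 0 H
  atom 5: O, bond orders sum to 2 (valence 2) → 0 H
  atom 6: C, bond orders sum to 1 (valence 4) → 3 H
  atom 7: N, bond orders sum to 3 (valence 3) → 0 H
  atom 8: C, bond orders sum to 4 (valence 4) → 0 H
  atom 9: O, bond orders sum to 2 (valence 2) → 0 H
  atom 10: C, bond orders sum to 1 (valence 4) → 3 H
  atom 11: C, bond orders sum to 4 (valence 4) → 0 H
  atom 12: C, bond orders sum to 3 (valence 4) → 1 H
  atom 13: C, bond orders sum to 4 (valence 4) → 0 H
  atom 14: O, bond orders sum to 2 (valence 2) → 0 H
  atom 15: N, bond orders sum to 1 (valence 3) → 2 H
Totals → C:9, H:11, N:3, O:3.
In Hill order: C9H11N3O3.

C9H11N3O3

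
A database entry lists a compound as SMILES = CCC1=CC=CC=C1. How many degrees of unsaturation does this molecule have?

Molecular formula: C8H10.
DoU = (2C + 2 + N − H − X) / 2, where X is the halogen count and O/S are ignored.
    = (2·8 + 2 + 0 − 10 − 0) / 2 = 8 / 2 = 4.

4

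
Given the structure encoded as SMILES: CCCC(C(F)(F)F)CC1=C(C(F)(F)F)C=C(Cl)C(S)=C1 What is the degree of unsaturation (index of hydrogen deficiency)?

Molecular formula: C13H13ClF6S.
DoU = (2C + 2 + N − H − X) / 2, where X is the halogen count and O/S are ignored.
    = (2·13 + 2 + 0 − 13 − 7) / 2 = 8 / 2 = 4.

4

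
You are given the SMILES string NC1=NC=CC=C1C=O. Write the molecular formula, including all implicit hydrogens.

Walk through each heavy atom and fill implicit hydrogens from standard valence (C 4, N 3, O 2, S 2, halogen 1):
  atom 1: N, bond orders sum to 1 (valence 3) → 2 H
  atom 2: C, bond orders sum to 4 (valence 4) → 0 H
  atom 3: N, bond orders sum to 3 (valence 3) → 0 H
  atom 4: C, bond orders sum to 3 (valence 4) → 1 H
  atom 5: C, bond orders sum to 3 (valence 4) → 1 H
  atom 6: C, bond orders sum to 3 (valence 4) → 1 H
  atom 7: C, bond orders sum to 4 (valence 4) → 0 H
  atom 8: C, bond orders sum to 3 (valence 4) → 1 H
  atom 9: O, bond orders sum to 2 (valence 2) → 0 H
Totals → C:6, H:6, N:2, O:1.
In Hill order: C6H6N2O.

C6H6N2O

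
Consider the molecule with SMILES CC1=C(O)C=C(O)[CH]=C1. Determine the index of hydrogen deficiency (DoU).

4

Molecular formula: C7H8O2.
DoU = (2C + 2 + N − H − X) / 2, where X is the halogen count and O/S are ignored.
    = (2·7 + 2 + 0 − 8 − 0) / 2 = 8 / 2 = 4.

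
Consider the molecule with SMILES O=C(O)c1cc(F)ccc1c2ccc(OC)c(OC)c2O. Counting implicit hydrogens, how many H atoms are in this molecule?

Walk through each heavy atom and fill implicit hydrogens from standard valence (C 4, N 3, O 2, S 2, halogen 1); for lowercase aromatic atoms, an aromatic c carries 1 H when it has two neighbours and 0 H with three, and aromatic n carries 0 H:
  atom 1: O, bond orders sum to 2 (valence 2) → 0 H
  atom 2: C, bond orders sum to 4 (valence 4) → 0 H
  atom 3: O, bond orders sum to 1 (valence 2) → 1 H
  atom 4: aromatic c, 3 neighbours → 0 H
  atom 5: aromatic c, 2 neighbours → 1 H
  atom 6: aromatic c, 3 neighbours → 0 H
  atom 7: F (halogen, monovalent) → 0 H
  atom 8: aromatic c, 2 neighbours → 1 H
  atom 9: aromatic c, 2 neighbours → 1 H
  atom 10: aromatic c, 3 neighbours → 0 H
  atom 11: aromatic c, 3 neighbours → 0 H
  atom 12: aromatic c, 2 neighbours → 1 H
  atom 13: aromatic c, 2 neighbours → 1 H
  atom 14: aromatic c, 3 neighbours → 0 H
  atom 15: O, bond orders sum to 2 (valence 2) → 0 H
  atom 16: C, bond orders sum to 1 (valence 4) → 3 H
  atom 17: aromatic c, 3 neighbours → 0 H
  atom 18: O, bond orders sum to 2 (valence 2) → 0 H
  atom 19: C, bond orders sum to 1 (valence 4) → 3 H
  atom 20: aromatic c, 3 neighbours → 0 H
  atom 21: O, bond orders sum to 1 (valence 2) → 1 H
Total hydrogens: 13.

13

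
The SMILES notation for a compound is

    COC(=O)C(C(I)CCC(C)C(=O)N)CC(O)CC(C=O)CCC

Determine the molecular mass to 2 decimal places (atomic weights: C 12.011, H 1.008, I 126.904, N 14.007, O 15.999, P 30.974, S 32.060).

455.33 g/mol

First, the molecular formula is C17H30INO5 (counting implicit H from valence).
  C: 17 × 12.011 = 204.187
  H: 30 × 1.008 = 30.240
  I: 1 × 126.904 = 126.904
  N: 1 × 14.007 = 14.007
  O: 5 × 15.999 = 79.995
Sum: 17×12.011 + 30×1.008 + 1×126.904 + 1×14.007 + 5×15.999 = 455.333 → 455.33 g/mol.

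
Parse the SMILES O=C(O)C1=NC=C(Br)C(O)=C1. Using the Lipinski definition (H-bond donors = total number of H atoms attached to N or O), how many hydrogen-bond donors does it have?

2

Donors: find every N or O and count the H atoms it carries.
  atom 1 (O): bond orders sum to 2 → 0 H
  atom 3 (O): bond orders sum to 1 → 1 H
  atom 5 (N): bond orders sum to 3 → 0 H
  atom 10 (O): bond orders sum to 1 → 1 H
Lipinski HBD = 2.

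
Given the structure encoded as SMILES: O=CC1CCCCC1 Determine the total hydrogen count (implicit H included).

Walk through each heavy atom and fill implicit hydrogens from standard valence (C 4, N 3, O 2, S 2, halogen 1):
  atom 1: O, bond orders sum to 2 (valence 2) → 0 H
  atom 2: C, bond orders sum to 3 (valence 4) → 1 H
  atom 3: C, bond orders sum to 3 (valence 4) → 1 H
  atom 4: C, bond orders sum to 2 (valence 4) → 2 H
  atom 5: C, bond orders sum to 2 (valence 4) → 2 H
  atom 6: C, bond orders sum to 2 (valence 4) → 2 H
  atom 7: C, bond orders sum to 2 (valence 4) → 2 H
  atom 8: C, bond orders sum to 2 (valence 4) → 2 H
Total hydrogens: 12.

12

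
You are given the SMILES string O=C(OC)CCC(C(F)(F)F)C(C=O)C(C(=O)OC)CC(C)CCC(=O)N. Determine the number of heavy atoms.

Every atom symbol written in the SMILES (organic subset) is one heavy atom; implicit H are not written.
Heavy atoms by element → C:17, F:3, N:1, O:6.
Total: 27.

27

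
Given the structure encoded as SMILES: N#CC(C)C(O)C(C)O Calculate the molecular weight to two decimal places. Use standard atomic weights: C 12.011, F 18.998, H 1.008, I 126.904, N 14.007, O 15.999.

First, the molecular formula is C6H11NO2 (counting implicit H from valence).
  C: 6 × 12.011 = 72.066
  H: 11 × 1.008 = 11.088
  N: 1 × 14.007 = 14.007
  O: 2 × 15.999 = 31.998
Sum: 6×12.011 + 11×1.008 + 1×14.007 + 2×15.999 = 129.159 → 129.16 g/mol.

129.16 g/mol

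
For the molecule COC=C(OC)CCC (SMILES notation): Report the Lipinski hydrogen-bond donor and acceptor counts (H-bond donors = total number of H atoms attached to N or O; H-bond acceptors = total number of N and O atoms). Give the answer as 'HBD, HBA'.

0, 2

Donors: find every N or O and count the H atoms it carries.
  atom 2 (O): bond orders sum to 2 → 0 H
  atom 5 (O): bond orders sum to 2 → 0 H
Lipinski HBD = 0.
Acceptors: N atoms = 0, O atoms = 2 → HBA = 2.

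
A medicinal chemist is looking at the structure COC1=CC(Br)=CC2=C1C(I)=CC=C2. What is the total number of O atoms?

Scan the SMILES for O atoms (remember two-letter symbols like Cl and Br are single atoms).
Oxygen count: 1.

1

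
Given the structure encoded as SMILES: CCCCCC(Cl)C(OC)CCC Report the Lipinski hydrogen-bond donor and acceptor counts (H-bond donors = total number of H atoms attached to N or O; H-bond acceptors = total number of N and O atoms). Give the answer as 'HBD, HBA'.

0, 1

Donors: find every N or O and count the H atoms it carries.
  atom 9 (O): bond orders sum to 2 → 0 H
Lipinski HBD = 0.
Acceptors: N atoms = 0, O atoms = 1 → HBA = 1.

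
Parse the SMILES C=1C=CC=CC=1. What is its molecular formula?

C6H6

Walk through each heavy atom and fill implicit hydrogens from standard valence (C 4, N 3, O 2, S 2, halogen 1):
  atom 1: C, bond orders sum to 3 (valence 4) → 1 H
  atom 2: C, bond orders sum to 3 (valence 4) → 1 H
  atom 3: C, bond orders sum to 3 (valence 4) → 1 H
  atom 4: C, bond orders sum to 3 (valence 4) → 1 H
  atom 5: C, bond orders sum to 3 (valence 4) → 1 H
  atom 6: C, bond orders sum to 3 (valence 4) → 1 H
Totals → C:6, H:6.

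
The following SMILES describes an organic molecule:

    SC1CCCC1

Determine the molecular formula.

Walk through each heavy atom and fill implicit hydrogens from standard valence (C 4, N 3, O 2, S 2, halogen 1):
  atom 1: S, bond orders sum to 1 (valence 2) → 1 H
  atom 2: C, bond orders sum to 3 (valence 4) → 1 H
  atom 3: C, bond orders sum to 2 (valence 4) → 2 H
  atom 4: C, bond orders sum to 2 (valence 4) → 2 H
  atom 5: C, bond orders sum to 2 (valence 4) → 2 H
  atom 6: C, bond orders sum to 2 (valence 4) → 2 H
Totals → C:5, H:10, S:1.
In Hill order: C5H10S.

C5H10S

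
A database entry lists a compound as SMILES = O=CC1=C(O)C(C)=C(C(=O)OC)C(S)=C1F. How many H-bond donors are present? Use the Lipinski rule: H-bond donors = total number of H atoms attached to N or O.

Donors: find every N or O and count the H atoms it carries.
  atom 1 (O): bond orders sum to 2 → 0 H
  atom 5 (O): bond orders sum to 1 → 1 H
  atom 10 (O): bond orders sum to 2 → 0 H
  atom 11 (O): bond orders sum to 2 → 0 H
Lipinski HBD = 1.

1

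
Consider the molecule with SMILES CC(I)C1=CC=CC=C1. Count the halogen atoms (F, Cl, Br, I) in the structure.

1

Halogen atoms appear at heavy-atom position 3 (1×I).
Halogen count: 1.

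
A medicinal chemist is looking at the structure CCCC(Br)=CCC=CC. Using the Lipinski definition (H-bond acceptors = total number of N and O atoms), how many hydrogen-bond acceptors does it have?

0

N atoms: 0; O atoms: 0.
Lipinski HBA = 0 + 0 = 0.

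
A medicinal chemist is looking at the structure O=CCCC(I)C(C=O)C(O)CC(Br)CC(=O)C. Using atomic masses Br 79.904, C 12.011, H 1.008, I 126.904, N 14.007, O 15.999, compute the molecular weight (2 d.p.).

First, the molecular formula is C12H18BrIO4 (counting implicit H from valence).
  Br: 1 × 79.904 = 79.904
  C: 12 × 12.011 = 144.132
  H: 18 × 1.008 = 18.144
  I: 1 × 126.904 = 126.904
  O: 4 × 15.999 = 63.996
Sum: 1×79.904 + 12×12.011 + 18×1.008 + 1×126.904 + 4×15.999 = 433.080 → 433.08 g/mol.

433.08 g/mol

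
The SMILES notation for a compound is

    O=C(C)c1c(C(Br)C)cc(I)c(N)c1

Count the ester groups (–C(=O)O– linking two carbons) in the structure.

Scan the SMILES for the ester motif — none present.
Groups that are present: 1 ketone, 1 primary amine.

0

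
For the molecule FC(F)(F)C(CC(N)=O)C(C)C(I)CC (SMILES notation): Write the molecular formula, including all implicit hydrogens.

C9H15F3INO

Walk through each heavy atom and fill implicit hydrogens from standard valence (C 4, N 3, O 2, S 2, halogen 1):
  atom 1: F (halogen, monovalent) → 0 H
  atom 2: C, bond orders sum to 4 (valence 4) → 0 H
  atom 3: F (halogen, monovalent) → 0 H
  atom 4: F (halogen, monovalent) → 0 H
  atom 5: C, bond orders sum to 3 (valence 4) → 1 H
  atom 6: C, bond orders sum to 2 (valence 4) → 2 H
  atom 7: C, bond orders sum to 4 (valence 4) → 0 H
  atom 8: N, bond orders sum to 1 (valence 3) → 2 H
  atom 9: O, bond orders sum to 2 (valence 2) → 0 H
  atom 10: C, bond orders sum to 3 (valence 4) → 1 H
  atom 11: C, bond orders sum to 1 (valence 4) → 3 H
  atom 12: C, bond orders sum to 3 (valence 4) → 1 H
  atom 13: I (halogen, monovalent) → 0 H
  atom 14: C, bond orders sum to 2 (valence 4) → 2 H
  atom 15: C, bond orders sum to 1 (valence 4) → 3 H
Totals → C:9, H:15, F:3, I:1, N:1, O:1.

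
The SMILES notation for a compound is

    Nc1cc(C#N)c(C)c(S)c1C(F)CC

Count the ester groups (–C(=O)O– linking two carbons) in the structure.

0

Scan the SMILES for the ester motif — none present.
Groups that are present: 1 nitrile, 1 primary amine, 1 thiol.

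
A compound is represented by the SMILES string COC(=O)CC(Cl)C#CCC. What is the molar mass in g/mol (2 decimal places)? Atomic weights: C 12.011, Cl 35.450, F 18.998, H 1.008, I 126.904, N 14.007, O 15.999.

174.62 g/mol

First, the molecular formula is C8H11ClO2 (counting implicit H from valence).
  C: 8 × 12.011 = 96.088
  Cl: 1 × 35.450 = 35.450
  H: 11 × 1.008 = 11.088
  O: 2 × 15.999 = 31.998
Sum: 8×12.011 + 1×35.450 + 11×1.008 + 2×15.999 = 174.624 → 174.62 g/mol.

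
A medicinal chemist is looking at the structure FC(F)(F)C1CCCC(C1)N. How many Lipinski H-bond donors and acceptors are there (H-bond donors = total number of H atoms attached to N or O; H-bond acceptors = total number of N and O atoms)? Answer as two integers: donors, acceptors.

2, 1

Donors: find every N or O and count the H atoms it carries.
  atom 11 (N): bond orders sum to 1 → 2 H
Lipinski HBD = 2.
Acceptors: N atoms = 1, O atoms = 0 → HBA = 1.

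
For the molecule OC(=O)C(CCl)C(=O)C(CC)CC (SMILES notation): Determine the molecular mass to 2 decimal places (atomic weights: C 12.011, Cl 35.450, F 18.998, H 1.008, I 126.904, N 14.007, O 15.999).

First, the molecular formula is C9H15ClO3 (counting implicit H from valence).
  C: 9 × 12.011 = 108.099
  Cl: 1 × 35.450 = 35.450
  H: 15 × 1.008 = 15.120
  O: 3 × 15.999 = 47.997
Sum: 9×12.011 + 1×35.450 + 15×1.008 + 3×15.999 = 206.666 → 206.67 g/mol.

206.67 g/mol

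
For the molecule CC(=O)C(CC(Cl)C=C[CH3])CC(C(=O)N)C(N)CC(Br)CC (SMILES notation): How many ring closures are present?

In SMILES, each pair of matching ring-closure digits denotes one ring-closing bond; the number of such bonds equals the number of independent rings.
Ring-closure bonds here: 0.

0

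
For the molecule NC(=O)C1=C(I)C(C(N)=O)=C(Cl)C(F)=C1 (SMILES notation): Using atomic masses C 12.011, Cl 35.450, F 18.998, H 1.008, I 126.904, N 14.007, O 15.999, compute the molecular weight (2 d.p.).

342.49 g/mol

First, the molecular formula is C8H5ClFIN2O2 (counting implicit H from valence).
  C: 8 × 12.011 = 96.088
  Cl: 1 × 35.450 = 35.450
  F: 1 × 18.998 = 18.998
  H: 5 × 1.008 = 5.040
  I: 1 × 126.904 = 126.904
  N: 2 × 14.007 = 28.014
  O: 2 × 15.999 = 31.998
Sum: 8×12.011 + 1×35.450 + 1×18.998 + 5×1.008 + 1×126.904 + 2×14.007 + 2×15.999 = 342.492 → 342.49 g/mol.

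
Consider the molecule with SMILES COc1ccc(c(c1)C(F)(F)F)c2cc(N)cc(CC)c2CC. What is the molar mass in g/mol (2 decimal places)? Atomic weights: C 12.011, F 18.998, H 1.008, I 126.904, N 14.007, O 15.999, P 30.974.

323.36 g/mol

First, the molecular formula is C18H20F3NO (counting implicit H from valence).
  C: 18 × 12.011 = 216.198
  F: 3 × 18.998 = 56.994
  H: 20 × 1.008 = 20.160
  N: 1 × 14.007 = 14.007
  O: 1 × 15.999 = 15.999
Sum: 18×12.011 + 3×18.998 + 20×1.008 + 1×14.007 + 1×15.999 = 323.358 → 323.36 g/mol.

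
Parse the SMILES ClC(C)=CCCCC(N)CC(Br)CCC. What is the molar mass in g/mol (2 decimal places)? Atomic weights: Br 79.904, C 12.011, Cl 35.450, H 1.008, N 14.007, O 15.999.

296.68 g/mol

First, the molecular formula is C12H23BrClN (counting implicit H from valence).
  Br: 1 × 79.904 = 79.904
  C: 12 × 12.011 = 144.132
  Cl: 1 × 35.450 = 35.450
  H: 23 × 1.008 = 23.184
  N: 1 × 14.007 = 14.007
Sum: 1×79.904 + 12×12.011 + 1×35.450 + 23×1.008 + 1×14.007 = 296.677 → 296.68 g/mol.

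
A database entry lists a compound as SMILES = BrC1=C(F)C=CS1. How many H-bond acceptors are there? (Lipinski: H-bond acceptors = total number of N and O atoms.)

0

N atoms: 0; O atoms: 0.
Lipinski HBA = 0 + 0 = 0.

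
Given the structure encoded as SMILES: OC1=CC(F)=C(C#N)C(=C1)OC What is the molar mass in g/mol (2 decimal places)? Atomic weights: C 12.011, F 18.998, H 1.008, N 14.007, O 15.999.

First, the molecular formula is C8H6FNO2 (counting implicit H from valence).
  C: 8 × 12.011 = 96.088
  F: 1 × 18.998 = 18.998
  H: 6 × 1.008 = 6.048
  N: 1 × 14.007 = 14.007
  O: 2 × 15.999 = 31.998
Sum: 8×12.011 + 1×18.998 + 6×1.008 + 1×14.007 + 2×15.999 = 167.139 → 167.14 g/mol.

167.14 g/mol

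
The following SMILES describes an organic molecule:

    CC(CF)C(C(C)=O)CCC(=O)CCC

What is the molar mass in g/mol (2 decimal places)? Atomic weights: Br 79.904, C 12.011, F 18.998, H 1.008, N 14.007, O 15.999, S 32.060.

216.30 g/mol

First, the molecular formula is C12H21FO2 (counting implicit H from valence).
  C: 12 × 12.011 = 144.132
  F: 1 × 18.998 = 18.998
  H: 21 × 1.008 = 21.168
  O: 2 × 15.999 = 31.998
Sum: 12×12.011 + 1×18.998 + 21×1.008 + 2×15.999 = 216.296 → 216.30 g/mol.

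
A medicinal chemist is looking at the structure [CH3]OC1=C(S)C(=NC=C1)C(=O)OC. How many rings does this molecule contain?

1

In SMILES, each pair of matching ring-closure digits denotes one ring-closing bond; the number of such bonds equals the number of independent rings.
Ring-closure bonds here: 1.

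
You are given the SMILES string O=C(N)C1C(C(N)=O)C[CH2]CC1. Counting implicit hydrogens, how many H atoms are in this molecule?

14

Walk through each heavy atom and fill implicit hydrogens from standard valence (C 4, N 3, O 2, S 2, halogen 1):
  atom 1: O, bond orders sum to 2 (valence 2) → 0 H
  atom 2: C, bond orders sum to 4 (valence 4) → 0 H
  atom 3: N, bond orders sum to 1 (valence 3) → 2 H
  atom 4: C, bond orders sum to 3 (valence 4) → 1 H
  atom 5: C, bond orders sum to 3 (valence 4) → 1 H
  atom 6: C, bond orders sum to 4 (valence 4) → 0 H
  atom 7: N, bond orders sum to 1 (valence 3) → 2 H
  atom 8: O, bond orders sum to 2 (valence 2) → 0 H
  atom 9: C, bond orders sum to 2 (valence 4) → 2 H
  atom 10: C with explicit H count 2
  atom 11: C, bond orders sum to 2 (valence 4) → 2 H
  atom 12: C, bond orders sum to 2 (valence 4) → 2 H
Total hydrogens: 14.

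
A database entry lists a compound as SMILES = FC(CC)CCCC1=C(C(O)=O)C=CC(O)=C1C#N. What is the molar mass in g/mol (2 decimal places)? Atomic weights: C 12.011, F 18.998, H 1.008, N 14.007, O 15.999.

First, the molecular formula is C14H16FNO3 (counting implicit H from valence).
  C: 14 × 12.011 = 168.154
  F: 1 × 18.998 = 18.998
  H: 16 × 1.008 = 16.128
  N: 1 × 14.007 = 14.007
  O: 3 × 15.999 = 47.997
Sum: 14×12.011 + 1×18.998 + 16×1.008 + 1×14.007 + 3×15.999 = 265.284 → 265.28 g/mol.

265.28 g/mol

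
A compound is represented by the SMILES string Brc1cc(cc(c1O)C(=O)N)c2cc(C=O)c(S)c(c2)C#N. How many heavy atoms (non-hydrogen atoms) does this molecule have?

Every atom symbol written in the SMILES (organic subset) is one heavy atom; implicit H are not written.
Heavy atoms by element → Br:1, C:15, N:2, O:3, S:1.
Total: 22.

22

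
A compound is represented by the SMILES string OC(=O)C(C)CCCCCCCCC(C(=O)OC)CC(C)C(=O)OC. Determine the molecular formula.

C19H34O6

Walk through each heavy atom and fill implicit hydrogens from standard valence (C 4, N 3, O 2, S 2, halogen 1):
  atom 1: O, bond orders sum to 1 (valence 2) → 1 H
  atom 2: C, bond orders sum to 4 (valence 4) → 0 H
  atom 3: O, bond orders sum to 2 (valence 2) → 0 H
  atom 4: C, bond orders sum to 3 (valence 4) → 1 H
  atom 5: C, bond orders sum to 1 (valence 4) → 3 H
  atom 6: C, bond orders sum to 2 (valence 4) → 2 H
  atom 7: C, bond orders sum to 2 (valence 4) → 2 H
  atom 8: C, bond orders sum to 2 (valence 4) → 2 H
  atom 9: C, bond orders sum to 2 (valence 4) → 2 H
  atom 10: C, bond orders sum to 2 (valence 4) → 2 H
  atom 11: C, bond orders sum to 2 (valence 4) → 2 H
  atom 12: C, bond orders sum to 2 (valence 4) → 2 H
  atom 13: C, bond orders sum to 2 (valence 4) → 2 H
  atom 14: C, bond orders sum to 3 (valence 4) → 1 H
  atom 15: C, bond orders sum to 4 (valence 4) → 0 H
  atom 16: O, bond orders sum to 2 (valence 2) → 0 H
  atom 17: O, bond orders sum to 2 (valence 2) → 0 H
  atom 18: C, bond orders sum to 1 (valence 4) → 3 H
  atom 19: C, bond orders sum to 2 (valence 4) → 2 H
  atom 20: C, bond orders sum to 3 (valence 4) → 1 H
  atom 21: C, bond orders sum to 1 (valence 4) → 3 H
  atom 22: C, bond orders sum to 4 (valence 4) → 0 H
  atom 23: O, bond orders sum to 2 (valence 2) → 0 H
  atom 24: O, bond orders sum to 2 (valence 2) → 0 H
  atom 25: C, bond orders sum to 1 (valence 4) → 3 H
Totals → C:19, H:34, O:6.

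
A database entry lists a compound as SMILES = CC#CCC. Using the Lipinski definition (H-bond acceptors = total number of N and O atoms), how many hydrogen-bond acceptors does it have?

0

N atoms: 0; O atoms: 0.
Lipinski HBA = 0 + 0 = 0.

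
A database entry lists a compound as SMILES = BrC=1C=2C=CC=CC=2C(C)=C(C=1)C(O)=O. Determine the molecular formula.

Walk through each heavy atom and fill implicit hydrogens from standard valence (C 4, N 3, O 2, S 2, halogen 1):
  atom 1: Br (halogen, monovalent) → 0 H
  atom 2: C, bond orders sum to 4 (valence 4) → 0 H
  atom 3: C, bond orders sum to 4 (valence 4) → 0 H
  atom 4: C, bond orders sum to 3 (valence 4) → 1 H
  atom 5: C, bond orders sum to 3 (valence 4) → 1 H
  atom 6: C, bond orders sum to 3 (valence 4) → 1 H
  atom 7: C, bond orders sum to 3 (valence 4) → 1 H
  atom 8: C, bond orders sum to 4 (valence 4) → 0 H
  atom 9: C, bond orders sum to 4 (valence 4) → 0 H
  atom 10: C, bond orders sum to 1 (valence 4) → 3 H
  atom 11: C, bond orders sum to 4 (valence 4) → 0 H
  atom 12: C, bond orders sum to 3 (valence 4) → 1 H
  atom 13: C, bond orders sum to 4 (valence 4) → 0 H
  atom 14: O, bond orders sum to 1 (valence 2) → 1 H
  atom 15: O, bond orders sum to 2 (valence 2) → 0 H
Totals → C:12, H:9, Br:1, O:2.

C12H9BrO2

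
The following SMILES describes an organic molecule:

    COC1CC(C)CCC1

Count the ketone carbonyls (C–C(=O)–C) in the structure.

Scan the SMILES for the ketone motif — none present.
Groups that are present: 1 ether.

0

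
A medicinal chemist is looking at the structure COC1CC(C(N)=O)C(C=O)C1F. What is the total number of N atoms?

Scan the SMILES for N atoms (remember two-letter symbols like Cl and Br are single atoms).
Nitrogen count: 1.

1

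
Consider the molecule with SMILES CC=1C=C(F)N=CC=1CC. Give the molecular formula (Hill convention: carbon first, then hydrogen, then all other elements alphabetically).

Walk through each heavy atom and fill implicit hydrogens from standard valence (C 4, N 3, O 2, S 2, halogen 1):
  atom 1: C, bond orders sum to 1 (valence 4) → 3 H
  atom 2: C, bond orders sum to 4 (valence 4) → 0 H
  atom 3: C, bond orders sum to 3 (valence 4) → 1 H
  atom 4: C, bond orders sum to 4 (valence 4) → 0 H
  atom 5: F (halogen, monovalent) → 0 H
  atom 6: N, bond orders sum to 3 (valence 3) → 0 H
  atom 7: C, bond orders sum to 3 (valence 4) → 1 H
  atom 8: C, bond orders sum to 4 (valence 4) → 0 H
  atom 9: C, bond orders sum to 2 (valence 4) → 2 H
  atom 10: C, bond orders sum to 1 (valence 4) → 3 H
Totals → C:8, H:10, F:1, N:1.

C8H10FN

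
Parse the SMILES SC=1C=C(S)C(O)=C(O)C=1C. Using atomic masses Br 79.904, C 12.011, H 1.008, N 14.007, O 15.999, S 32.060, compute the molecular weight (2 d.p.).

First, the molecular formula is C7H8O2S2 (counting implicit H from valence).
  C: 7 × 12.011 = 84.077
  H: 8 × 1.008 = 8.064
  O: 2 × 15.999 = 31.998
  S: 2 × 32.060 = 64.120
Sum: 7×12.011 + 8×1.008 + 2×15.999 + 2×32.060 = 188.259 → 188.26 g/mol.

188.26 g/mol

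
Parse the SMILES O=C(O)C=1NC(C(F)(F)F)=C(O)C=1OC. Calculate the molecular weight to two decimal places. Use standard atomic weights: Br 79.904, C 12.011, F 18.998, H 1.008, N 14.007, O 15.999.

225.12 g/mol

First, the molecular formula is C7H6F3NO4 (counting implicit H from valence).
  C: 7 × 12.011 = 84.077
  F: 3 × 18.998 = 56.994
  H: 6 × 1.008 = 6.048
  N: 1 × 14.007 = 14.007
  O: 4 × 15.999 = 63.996
Sum: 7×12.011 + 3×18.998 + 6×1.008 + 1×14.007 + 4×15.999 = 225.122 → 225.12 g/mol.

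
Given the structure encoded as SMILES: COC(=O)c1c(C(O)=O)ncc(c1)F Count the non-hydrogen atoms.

Every atom symbol written in the SMILES (organic subset) is one heavy atom; implicit H are not written.
Heavy atoms by element → C:8, F:1, N:1, O:4.
Total: 14.

14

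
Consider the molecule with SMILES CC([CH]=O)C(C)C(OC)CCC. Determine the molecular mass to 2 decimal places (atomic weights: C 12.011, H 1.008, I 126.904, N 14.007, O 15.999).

172.27 g/mol

First, the molecular formula is C10H20O2 (counting implicit H from valence).
  C: 10 × 12.011 = 120.110
  H: 20 × 1.008 = 20.160
  O: 2 × 15.999 = 31.998
Sum: 10×12.011 + 20×1.008 + 2×15.999 = 172.268 → 172.27 g/mol.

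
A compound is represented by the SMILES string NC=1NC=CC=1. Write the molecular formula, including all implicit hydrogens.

Walk through each heavy atom and fill implicit hydrogens from standard valence (C 4, N 3, O 2, S 2, halogen 1):
  atom 1: N, bond orders sum to 1 (valence 3) → 2 H
  atom 2: C, bond orders sum to 4 (valence 4) → 0 H
  atom 3: N, bond orders sum to 2 (valence 3) → 1 H
  atom 4: C, bond orders sum to 3 (valence 4) → 1 H
  atom 5: C, bond orders sum to 3 (valence 4) → 1 H
  atom 6: C, bond orders sum to 3 (valence 4) → 1 H
Totals → C:4, H:6, N:2.
In Hill order: C4H6N2.

C4H6N2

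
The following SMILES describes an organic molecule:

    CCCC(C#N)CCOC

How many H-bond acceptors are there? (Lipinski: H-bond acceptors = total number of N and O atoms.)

2

N atoms: 1; O atoms: 1.
Lipinski HBA = 1 + 1 = 2.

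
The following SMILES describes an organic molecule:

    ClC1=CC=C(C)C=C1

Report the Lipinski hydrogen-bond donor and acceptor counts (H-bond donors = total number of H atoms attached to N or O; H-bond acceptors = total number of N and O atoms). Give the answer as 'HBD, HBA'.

0, 0

Donors: find every N or O and count the H atoms it carries.
  (no N or O atoms present)
Lipinski HBD = 0.
Acceptors: N atoms = 0, O atoms = 0 → HBA = 0.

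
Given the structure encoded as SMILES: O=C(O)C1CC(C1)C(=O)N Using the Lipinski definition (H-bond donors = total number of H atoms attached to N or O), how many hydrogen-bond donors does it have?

3

Donors: find every N or O and count the H atoms it carries.
  atom 1 (O): bond orders sum to 2 → 0 H
  atom 3 (O): bond orders sum to 1 → 1 H
  atom 9 (O): bond orders sum to 2 → 0 H
  atom 10 (N): bond orders sum to 1 → 2 H
Lipinski HBD = 3.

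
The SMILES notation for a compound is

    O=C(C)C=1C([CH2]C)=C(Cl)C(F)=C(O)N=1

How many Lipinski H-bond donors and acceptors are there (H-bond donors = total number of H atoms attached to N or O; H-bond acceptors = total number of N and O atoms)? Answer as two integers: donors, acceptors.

1, 3

Donors: find every N or O and count the H atoms it carries.
  atom 1 (O): bond orders sum to 2 → 0 H
  atom 13 (O): bond orders sum to 1 → 1 H
  atom 14 (N): bond orders sum to 3 → 0 H
Lipinski HBD = 1.
Acceptors: N atoms = 1, O atoms = 2 → HBA = 3.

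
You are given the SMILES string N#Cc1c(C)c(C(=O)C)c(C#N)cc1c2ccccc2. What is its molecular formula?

C17H12N2O

Walk through each heavy atom and fill implicit hydrogens from standard valence (C 4, N 3, O 2, S 2, halogen 1); for lowercase aromatic atoms, an aromatic c carries 1 H when it has two neighbours and 0 H with three, and aromatic n carries 0 H:
  atom 1: N, bond orders sum to 3 (valence 3) → 0 H
  atom 2: C, bond orders sum to 4 (valence 4) → 0 H
  atom 3: aromatic c, 3 neighbours → 0 H
  atom 4: aromatic c, 3 neighbours → 0 H
  atom 5: C, bond orders sum to 1 (valence 4) → 3 H
  atom 6: aromatic c, 3 neighbours → 0 H
  atom 7: C, bond orders sum to 4 (valence 4) → 0 H
  atom 8: O, bond orders sum to 2 (valence 2) → 0 H
  atom 9: C, bond orders sum to 1 (valence 4) → 3 H
  atom 10: aromatic c, 3 neighbours → 0 H
  atom 11: C, bond orders sum to 4 (valence 4) → 0 H
  atom 12: N, bond orders sum to 3 (valence 3) → 0 H
  atom 13: aromatic c, 2 neighbours → 1 H
  atom 14: aromatic c, 3 neighbours → 0 H
  atom 15: aromatic c, 3 neighbours → 0 H
  atom 16: aromatic c, 2 neighbours → 1 H
  atom 17: aromatic c, 2 neighbours → 1 H
  atom 18: aromatic c, 2 neighbours → 1 H
  atom 19: aromatic c, 2 neighbours → 1 H
  atom 20: aromatic c, 2 neighbours → 1 H
Totals → C:17, H:12, N:2, O:1.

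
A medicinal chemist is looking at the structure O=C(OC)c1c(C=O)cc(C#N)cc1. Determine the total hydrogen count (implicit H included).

Walk through each heavy atom and fill implicit hydrogens from standard valence (C 4, N 3, O 2, S 2, halogen 1); for lowercase aromatic atoms, an aromatic c carries 1 H when it has two neighbours and 0 H with three, and aromatic n carries 0 H:
  atom 1: O, bond orders sum to 2 (valence 2) → 0 H
  atom 2: C, bond orders sum to 4 (valence 4) → 0 H
  atom 3: O, bond orders sum to 2 (valence 2) → 0 H
  atom 4: C, bond orders sum to 1 (valence 4) → 3 H
  atom 5: aromatic c, 3 neighbours → 0 H
  atom 6: aromatic c, 3 neighbours → 0 H
  atom 7: C, bond orders sum to 3 (valence 4) → 1 H
  atom 8: O, bond orders sum to 2 (valence 2) → 0 H
  atom 9: aromatic c, 2 neighbours → 1 H
  atom 10: aromatic c, 3 neighbours → 0 H
  atom 11: C, bond orders sum to 4 (valence 4) → 0 H
  atom 12: N, bond orders sum to 3 (valence 3) → 0 H
  atom 13: aromatic c, 2 neighbours → 1 H
  atom 14: aromatic c, 2 neighbours → 1 H
Total hydrogens: 7.

7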